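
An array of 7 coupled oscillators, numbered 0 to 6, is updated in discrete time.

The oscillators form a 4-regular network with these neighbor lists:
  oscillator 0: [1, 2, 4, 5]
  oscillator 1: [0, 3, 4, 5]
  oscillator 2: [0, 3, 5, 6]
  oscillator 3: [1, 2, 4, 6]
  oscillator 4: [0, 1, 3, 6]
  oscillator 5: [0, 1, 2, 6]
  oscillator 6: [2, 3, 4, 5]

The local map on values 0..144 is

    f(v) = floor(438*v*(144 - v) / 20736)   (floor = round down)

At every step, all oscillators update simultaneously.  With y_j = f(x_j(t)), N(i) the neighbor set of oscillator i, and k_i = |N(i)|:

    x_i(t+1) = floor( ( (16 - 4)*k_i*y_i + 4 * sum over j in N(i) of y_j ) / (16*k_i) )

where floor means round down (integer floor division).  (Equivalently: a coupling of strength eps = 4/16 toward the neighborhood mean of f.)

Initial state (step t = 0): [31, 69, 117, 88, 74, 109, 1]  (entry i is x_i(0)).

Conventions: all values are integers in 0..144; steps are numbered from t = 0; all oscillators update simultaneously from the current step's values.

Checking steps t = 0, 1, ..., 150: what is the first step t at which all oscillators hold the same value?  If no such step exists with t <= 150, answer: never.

Answer: 24
Key observation: Synchronization is absorbing here: once all oscillators are equal they stay equal, and step 24 is the first all-equal step.

Derivation:
t=0: [31, 69, 117, 88, 74, 109, 1]  (not all equal)
t=1: [77, 104, 65, 95, 99, 75, 24]  (not all equal)
t=2: [105, 90, 104, 95, 92, 104, 70]  (not all equal)
t=3: [88, 99, 89, 98, 100, 89, 105]  (not all equal)
t=4: [102, 95, 101, 94, 92, 101, 89]  (not all equal)
t=5: [91, 97, 92, 98, 100, 92, 101]  (not all equal)
t=6: [100, 96, 100, 95, 92, 100, 92]  (not all equal)
t=7: [92, 96, 92, 97, 100, 92, 99]  (not all equal)
t=8: [100, 97, 100, 96, 93, 100, 94]  (not all equal)
t=9: [92, 95, 92, 96, 99, 92, 98]  (not all equal)
t=10: [100, 98, 100, 97, 94, 100, 95]  (not all equal)
t=11: [92, 94, 92, 96, 98, 92, 97]  (not all equal)
t=12: [100, 98, 100, 97, 95, 100, 96]  (not all equal)
t=13: [92, 94, 92, 95, 97, 92, 96]  (not all equal)
t=14: [100, 99, 100, 98, 96, 100, 97]  (not all equal)
t=15: [92, 94, 92, 94, 96, 92, 95]  (not all equal)
t=16: [100, 99, 100, 98, 97, 100, 98]  (not all equal)
t=17: [92, 93, 92, 94, 95, 92, 94]  (not all equal)
t=18: [100, 99, 100, 99, 98, 100, 99]  (not all equal)
t=19: [92, 93, 92, 93, 94, 92, 93]  (not all equal)
t=20: [100, 100, 100, 100, 99, 100, 100]  (not all equal)
t=21: [92, 92, 92, 92, 93, 92, 92]  (not all equal)
t=22: [100, 100, 101, 100, 100, 101, 100]  (not all equal)
t=23: [91, 91, 91, 91, 92, 91, 91]  (not all equal)
t=24: [101, 101, 101, 101, 101, 101, 101]  (all equal)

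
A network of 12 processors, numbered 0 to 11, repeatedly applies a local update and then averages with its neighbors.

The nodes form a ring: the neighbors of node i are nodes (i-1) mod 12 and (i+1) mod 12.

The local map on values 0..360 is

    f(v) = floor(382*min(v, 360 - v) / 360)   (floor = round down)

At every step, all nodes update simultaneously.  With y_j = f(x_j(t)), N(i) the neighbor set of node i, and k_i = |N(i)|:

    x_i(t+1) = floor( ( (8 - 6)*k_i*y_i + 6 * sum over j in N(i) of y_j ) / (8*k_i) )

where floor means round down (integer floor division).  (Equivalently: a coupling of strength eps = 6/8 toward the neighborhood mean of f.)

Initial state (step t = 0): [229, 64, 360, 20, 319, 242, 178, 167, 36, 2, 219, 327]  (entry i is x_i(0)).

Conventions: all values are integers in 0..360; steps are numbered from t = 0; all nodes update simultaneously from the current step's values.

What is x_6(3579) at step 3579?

Answer: x_6(3579) = 184
Key observation: The state at step 22, [184, 184, 184, 184, 185, 185, 186, 186, 186, 186, 185, 185], reappears at step 24: the system is in a cycle of period 2 from step 22 on.  Therefore the state at step 3579 equals the state at step 22 + ((3579 - 22) mod 2) = 23, which is [185, 186, 186, 185, 185, 184, 184, 184, 184, 184, 184, 185].

Derivation:
t=0: [229, 64, 360, 20, 319, 242, 178, 167, 36, 2, 219, 327]
t=1: [73, 68, 33, 21, 65, 117, 160, 129, 76, 70, 51, 116]
t=2: [92, 60, 44, 44, 71, 119, 139, 127, 98, 68, 87, 79]
t=3: [79, 69, 52, 56, 83, 114, 134, 127, 103, 91, 81, 91]
t=4: [84, 70, 63, 68, 89, 116, 130, 127, 113, 96, 93, 87]
t=5: [84, 76, 71, 78, 96, 117, 130, 129, 117, 106, 96, 93]
t=6: [89, 81, 79, 86, 102, 120, 131, 131, 124, 112, 104, 95]
t=7: [92, 87, 86, 94, 108, 124, 134, 136, 129, 119, 109, 101]
t=8: [98, 93, 94, 101, 114, 128, 138, 140, 135, 125, 116, 106]
t=9: [104, 100, 101, 108, 120, 133, 142, 145, 140, 132, 122, 112]
t=10: [111, 107, 109, 116, 127, 139, 147, 150, 146, 138, 129, 119]
t=11: [118, 115, 117, 124, 134, 145, 153, 155, 152, 145, 136, 126]
t=12: [126, 123, 125, 132, 142, 152, 159, 162, 159, 152, 143, 134]
t=13: [135, 131, 134, 140, 150, 159, 166, 168, 166, 159, 151, 142]
t=14: [144, 141, 143, 149, 158, 167, 173, 176, 173, 168, 159, 151]
t=15: [153, 150, 152, 158, 167, 175, 181, 183, 182, 176, 168, 160]
t=16: [163, 160, 162, 168, 176, 183, 186, 188, 186, 183, 177, 169]
t=17: [173, 170, 172, 178, 183, 185, 184, 183, 184, 185, 184, 179]
t=18: [184, 181, 183, 185, 186, 186, 186, 186, 186, 185, 186, 185]
t=19: [186, 187, 187, 185, 184, 184, 184, 184, 184, 184, 184, 185]
t=20: [184, 183, 183, 184, 185, 186, 186, 186, 186, 186, 185, 185]
t=21: [186, 186, 186, 186, 185, 184, 184, 184, 184, 184, 184, 185]
t=22: [184, 184, 184, 184, 185, 185, 186, 186, 186, 186, 185, 185]
t=23: [185, 186, 186, 185, 185, 184, 184, 184, 184, 184, 184, 185]
t=24: [184, 184, 184, 184, 185, 185, 186, 186, 186, 186, 185, 185]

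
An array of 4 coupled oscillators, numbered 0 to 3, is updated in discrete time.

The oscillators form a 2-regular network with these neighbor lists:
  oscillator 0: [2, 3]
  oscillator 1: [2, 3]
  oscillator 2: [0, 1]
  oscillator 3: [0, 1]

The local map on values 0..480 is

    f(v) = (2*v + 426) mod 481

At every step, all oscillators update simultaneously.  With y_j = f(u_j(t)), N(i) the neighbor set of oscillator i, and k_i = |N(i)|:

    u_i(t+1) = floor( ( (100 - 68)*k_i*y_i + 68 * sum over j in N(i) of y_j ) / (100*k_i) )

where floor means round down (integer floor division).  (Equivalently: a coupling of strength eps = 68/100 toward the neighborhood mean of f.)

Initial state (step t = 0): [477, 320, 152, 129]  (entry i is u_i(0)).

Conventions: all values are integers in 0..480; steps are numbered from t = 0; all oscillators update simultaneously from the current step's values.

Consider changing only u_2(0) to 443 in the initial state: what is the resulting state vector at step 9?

Answer: [169, 162, 168, 162]
Key observation: This trace re-runs the system from the modified initial state.

Derivation:
t=0: [477, 320, 443, 129]
t=1: [321, 221, 289, 242]
t=2: [194, 283, 181, 304]
t=3: [235, 138, 221, 146]
t=4: [344, 282, 340, 292]
t=5: [113, 74, 107, 76]
t=6: [141, 116, 140, 120]
t=7: [212, 196, 209, 196]
t=8: [356, 345, 356, 347]
t=9: [169, 162, 168, 162]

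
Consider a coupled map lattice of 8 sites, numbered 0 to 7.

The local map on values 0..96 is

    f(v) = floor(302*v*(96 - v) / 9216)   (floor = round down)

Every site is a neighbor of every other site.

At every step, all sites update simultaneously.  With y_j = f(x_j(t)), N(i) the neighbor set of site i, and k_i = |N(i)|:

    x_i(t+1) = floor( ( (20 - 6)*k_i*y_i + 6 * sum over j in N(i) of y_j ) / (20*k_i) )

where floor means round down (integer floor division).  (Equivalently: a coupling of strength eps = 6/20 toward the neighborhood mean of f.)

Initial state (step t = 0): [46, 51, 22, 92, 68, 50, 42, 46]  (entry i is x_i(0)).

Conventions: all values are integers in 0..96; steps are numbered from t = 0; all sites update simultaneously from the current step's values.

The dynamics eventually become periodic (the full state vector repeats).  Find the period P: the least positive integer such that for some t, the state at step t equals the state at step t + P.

Answer: 2
Key observation: The state at step 9, [69, 69, 69, 69, 69, 69, 69, 69], reappears at step 11 — and no state repeats earlier — so the cycle the system enters has period 2.

Derivation:
t=0: [46, 51, 22, 92, 68, 50, 42, 46]
t=1: [70, 70, 56, 29, 62, 70, 70, 70]
t=2: [60, 60, 69, 62, 66, 60, 60, 60]
t=3: [69, 69, 63, 68, 65, 69, 69, 69]
t=4: [61, 61, 66, 62, 64, 61, 61, 61]
t=5: [68, 68, 65, 68, 67, 68, 68, 68]
t=6: [62, 62, 64, 62, 62, 62, 62, 62]
t=7: [68, 68, 67, 68, 68, 68, 68, 68]
t=8: [62, 62, 62, 62, 62, 62, 62, 62]
t=9: [69, 69, 69, 69, 69, 69, 69, 69]
t=10: [61, 61, 61, 61, 61, 61, 61, 61]
t=11: [69, 69, 69, 69, 69, 69, 69, 69]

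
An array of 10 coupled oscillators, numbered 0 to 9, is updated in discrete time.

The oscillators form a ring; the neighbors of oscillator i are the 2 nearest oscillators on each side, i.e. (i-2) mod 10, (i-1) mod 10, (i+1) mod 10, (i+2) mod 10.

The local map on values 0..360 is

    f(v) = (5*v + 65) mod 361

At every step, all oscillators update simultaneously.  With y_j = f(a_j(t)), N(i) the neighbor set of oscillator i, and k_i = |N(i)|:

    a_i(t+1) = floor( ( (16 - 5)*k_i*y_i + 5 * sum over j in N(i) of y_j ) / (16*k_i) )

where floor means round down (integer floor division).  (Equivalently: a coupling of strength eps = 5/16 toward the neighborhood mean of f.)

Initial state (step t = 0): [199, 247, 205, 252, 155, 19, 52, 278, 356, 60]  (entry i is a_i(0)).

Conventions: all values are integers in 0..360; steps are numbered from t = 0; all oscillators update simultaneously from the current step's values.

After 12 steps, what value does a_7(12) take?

Answer: a_7(12) = 240

Derivation:
t=0: [199, 247, 205, 252, 155, 19, 52, 278, 356, 60]
t=1: [253, 195, 76, 205, 138, 164, 249, 48, 80, 50]
t=2: [233, 269, 105, 51, 60, 156, 203, 272, 156, 292]
t=3: [160, 285, 219, 273, 83, 164, 292, 288, 157, 129]
t=4: [145, 103, 104, 270, 134, 159, 92, 98, 137, 269]
t=5: [109, 224, 203, 274, 75, 149, 141, 184, 78, 264]
t=6: [238, 168, 307, 290, 120, 118, 73, 222, 131, 262]
t=7: [195, 179, 164, 122, 255, 244, 129, 142, 295, 263]
t=8: [280, 248, 200, 283, 257, 214, 287, 110, 145, 259]
t=9: [85, 205, 278, 93, 221, 83, 88, 210, 94, 234]
t=10: [115, 40, 38, 133, 94, 115, 131, 68, 155, 131]
t=11: [269, 252, 232, 81, 190, 237, 294, 117, 162, 301]
t=12: [276, 221, 173, 140, 241, 175, 133, 240, 170, 165]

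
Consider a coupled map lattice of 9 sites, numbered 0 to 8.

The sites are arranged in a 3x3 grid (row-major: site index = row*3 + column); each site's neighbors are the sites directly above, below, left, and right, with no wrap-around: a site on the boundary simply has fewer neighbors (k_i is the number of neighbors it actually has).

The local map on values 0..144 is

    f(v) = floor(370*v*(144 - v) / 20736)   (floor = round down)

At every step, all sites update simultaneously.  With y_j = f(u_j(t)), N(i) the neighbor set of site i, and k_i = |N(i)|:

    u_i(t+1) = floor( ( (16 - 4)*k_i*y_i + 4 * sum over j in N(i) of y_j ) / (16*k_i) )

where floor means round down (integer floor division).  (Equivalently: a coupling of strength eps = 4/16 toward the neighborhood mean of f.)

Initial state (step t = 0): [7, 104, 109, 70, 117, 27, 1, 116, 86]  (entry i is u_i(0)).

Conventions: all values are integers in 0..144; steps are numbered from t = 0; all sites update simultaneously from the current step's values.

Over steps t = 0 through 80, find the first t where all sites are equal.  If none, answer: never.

Simulating step by step:
t=0: [7, 104, 109, 70, 117, 27, 1, 116, 86]  (not all equal)
t=1: [33, 67, 67, 75, 59, 59, 20, 55, 80]  (not all equal)
t=2: [71, 89, 91, 85, 89, 89, 55, 83, 90]  (not all equal)
t=3: [91, 87, 86, 88, 87, 86, 87, 89, 86]  (not all equal)
t=4: [86, 87, 88, 87, 87, 88, 87, 87, 88]  (not all equal)
t=5: [88, 88, 87, 88, 87, 87, 88, 87, 87]  (not all equal)
t=6: [87, 87, 87, 87, 87, 88, 87, 87, 88]  (not all equal)
t=7: [88, 88, 87, 88, 87, 87, 88, 87, 87]  (not all equal)

Answer: never
Key observation: The state at step 5 reappears at step 7 — the system is in a cycle of period 2 from step 5 on.  No step 0..7 is synchronized, and the cycle repeats forever, so no step up to 80 (or ever) has all sites equal.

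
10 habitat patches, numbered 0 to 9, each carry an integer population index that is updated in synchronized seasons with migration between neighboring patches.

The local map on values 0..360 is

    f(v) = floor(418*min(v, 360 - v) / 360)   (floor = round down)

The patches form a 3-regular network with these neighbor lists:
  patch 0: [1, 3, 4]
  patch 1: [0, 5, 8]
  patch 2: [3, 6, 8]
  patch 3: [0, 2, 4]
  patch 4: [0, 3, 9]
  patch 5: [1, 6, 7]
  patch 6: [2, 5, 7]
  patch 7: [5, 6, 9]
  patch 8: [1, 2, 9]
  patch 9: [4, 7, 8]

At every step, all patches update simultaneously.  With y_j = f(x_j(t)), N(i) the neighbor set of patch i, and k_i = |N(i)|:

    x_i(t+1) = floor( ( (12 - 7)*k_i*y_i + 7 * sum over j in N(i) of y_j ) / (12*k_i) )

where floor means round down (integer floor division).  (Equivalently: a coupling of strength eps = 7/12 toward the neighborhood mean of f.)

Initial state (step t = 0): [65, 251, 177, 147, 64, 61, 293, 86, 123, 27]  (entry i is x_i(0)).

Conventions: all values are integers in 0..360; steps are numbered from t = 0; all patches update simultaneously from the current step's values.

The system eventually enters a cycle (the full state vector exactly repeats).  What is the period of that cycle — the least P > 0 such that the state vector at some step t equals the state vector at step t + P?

Simulating step by step:
t=0: [65, 251, 177, 147, 64, 61, 293, 86, 123, 27]
t=1: [103, 108, 161, 139, 84, 87, 104, 75, 129, 74]
t=2: [124, 123, 161, 145, 111, 106, 122, 95, 139, 100]
t=3: [144, 142, 168, 158, 136, 127, 140, 119, 153, 125]
t=4: [167, 163, 182, 177, 161, 151, 160, 145, 171, 152]
t=5: [193, 188, 200, 199, 189, 178, 183, 174, 193, 180]
t=6: [193, 198, 190, 189, 196, 203, 200, 204, 195, 202]
t=7: [192, 188, 193, 195, 190, 183, 185, 182, 190, 185]
t=8: [195, 199, 195, 193, 196, 203, 202, 204, 197, 201]
t=9: [190, 186, 189, 191, 189, 182, 183, 182, 187, 185]
t=10: [197, 201, 199, 196, 198, 205, 204, 205, 200, 202]
t=11: [188, 184, 185, 188, 187, 180, 181, 180, 184, 183]
t=12: [200, 204, 203, 199, 200, 207, 207, 207, 204, 204]
t=13: [184, 181, 181, 184, 184, 177, 177, 177, 181, 181]
t=14: [204, 206, 206, 204, 204, 205, 205, 205, 207, 206]
t=15: [180, 178, 178, 180, 180, 178, 178, 178, 177, 178]
t=16: [208, 206, 206, 208, 208, 206, 206, 206, 205, 206]
t=17: [176, 177, 177, 176, 176, 178, 178, 178, 178, 177]
t=18: [204, 205, 205, 204, 204, 205, 205, 205, 205, 205]
t=19: [180, 179, 179, 180, 180, 179, 179, 179, 179, 179]
t=20: [208, 207, 207, 208, 208, 207, 207, 207, 207, 207]
t=21: [176, 176, 176, 176, 176, 177, 177, 177, 177, 176]
t=22: [204, 204, 204, 204, 204, 204, 204, 204, 204, 204]
t=23: [181, 181, 181, 181, 181, 181, 181, 181, 181, 181]
t=24: [207, 207, 207, 207, 207, 207, 207, 207, 207, 207]
t=25: [177, 177, 177, 177, 177, 177, 177, 177, 177, 177]
t=26: [205, 205, 205, 205, 205, 205, 205, 205, 205, 205]
t=27: [179, 179, 179, 179, 179, 179, 179, 179, 179, 179]
t=28: [207, 207, 207, 207, 207, 207, 207, 207, 207, 207]

Answer: 4
Key observation: The state at step 24, [207, 207, 207, 207, 207, 207, 207, 207, 207, 207], reappears at step 28 — and no state repeats earlier — so the cycle the system enters has period 4.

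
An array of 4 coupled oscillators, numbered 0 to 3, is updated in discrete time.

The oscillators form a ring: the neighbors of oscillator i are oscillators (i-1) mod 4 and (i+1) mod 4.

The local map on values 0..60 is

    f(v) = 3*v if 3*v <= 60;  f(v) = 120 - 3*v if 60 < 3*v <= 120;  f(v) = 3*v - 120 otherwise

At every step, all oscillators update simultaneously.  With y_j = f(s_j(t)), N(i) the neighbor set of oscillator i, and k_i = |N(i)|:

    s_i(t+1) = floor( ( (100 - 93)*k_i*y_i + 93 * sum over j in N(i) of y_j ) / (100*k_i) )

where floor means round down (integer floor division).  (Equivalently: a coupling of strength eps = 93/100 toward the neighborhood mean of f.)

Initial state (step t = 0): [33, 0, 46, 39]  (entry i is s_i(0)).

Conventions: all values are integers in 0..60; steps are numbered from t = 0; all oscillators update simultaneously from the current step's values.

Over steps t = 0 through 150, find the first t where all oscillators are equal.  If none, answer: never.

Simulating step by step:
t=0: [33, 0, 46, 39]  (not all equal)
t=1: [2, 18, 2, 18]  (not all equal)
t=2: [50, 9, 50, 9]  (not all equal)
t=3: [27, 29, 27, 29]  (not all equal)
t=4: [33, 38, 33, 38]  (not all equal)
t=5: [7, 19, 7, 19]  (not all equal)
t=6: [54, 23, 54, 23]  (not all equal)
t=7: [50, 42, 50, 42]  (not all equal)
t=8: [7, 28, 7, 28]  (not all equal)
t=9: [34, 22, 34, 22]  (not all equal)
t=10: [51, 20, 51, 20]  (not all equal)
t=11: [58, 34, 58, 34]  (not all equal)
t=12: [20, 51, 20, 51]  (not all equal)
t=13: [34, 58, 34, 58]  (not all equal)
t=14: [51, 20, 51, 20]  (not all equal)

Answer: never
Key observation: The state at step 10 reappears at step 14 — the system is in a cycle of period 4 from step 10 on.  No step 0..14 is synchronized, and the cycle repeats forever, so no step up to 150 (or ever) has all oscillators equal.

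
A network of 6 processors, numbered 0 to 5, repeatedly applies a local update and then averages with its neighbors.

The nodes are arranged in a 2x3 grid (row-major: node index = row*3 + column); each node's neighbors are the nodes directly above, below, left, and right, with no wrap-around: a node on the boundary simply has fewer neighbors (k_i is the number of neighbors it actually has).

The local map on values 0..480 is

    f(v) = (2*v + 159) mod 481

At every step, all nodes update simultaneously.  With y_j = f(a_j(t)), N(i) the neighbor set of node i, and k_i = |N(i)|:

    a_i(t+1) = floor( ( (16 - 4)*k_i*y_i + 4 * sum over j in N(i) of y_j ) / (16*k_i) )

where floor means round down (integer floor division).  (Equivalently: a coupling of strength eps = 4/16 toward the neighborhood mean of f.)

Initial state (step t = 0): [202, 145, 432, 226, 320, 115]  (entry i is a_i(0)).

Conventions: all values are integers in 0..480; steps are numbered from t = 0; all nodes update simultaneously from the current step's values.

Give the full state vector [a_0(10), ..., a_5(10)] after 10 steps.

Simulating step by step:
t=0: [202, 145, 432, 226, 320, 115]
t=1: [133, 375, 150, 147, 319, 339]
t=2: [428, 421, 442, 432, 340, 363]
t=3: [52, 70, 116, 97, 310, 357]
t=4: [278, 303, 379, 334, 310, 380]
t=5: [254, 293, 417, 326, 312, 420]
t=6: [213, 241, 60, 308, 279, 69]
t=7: [134, 171, 266, 263, 239, 287]
t=8: [348, 81, 191, 225, 156, 234]
t=9: [336, 316, 103, 201, 402, 175]
t=10: [311, 292, 316, 103, 35, 66]

Answer: [311, 292, 316, 103, 35, 66]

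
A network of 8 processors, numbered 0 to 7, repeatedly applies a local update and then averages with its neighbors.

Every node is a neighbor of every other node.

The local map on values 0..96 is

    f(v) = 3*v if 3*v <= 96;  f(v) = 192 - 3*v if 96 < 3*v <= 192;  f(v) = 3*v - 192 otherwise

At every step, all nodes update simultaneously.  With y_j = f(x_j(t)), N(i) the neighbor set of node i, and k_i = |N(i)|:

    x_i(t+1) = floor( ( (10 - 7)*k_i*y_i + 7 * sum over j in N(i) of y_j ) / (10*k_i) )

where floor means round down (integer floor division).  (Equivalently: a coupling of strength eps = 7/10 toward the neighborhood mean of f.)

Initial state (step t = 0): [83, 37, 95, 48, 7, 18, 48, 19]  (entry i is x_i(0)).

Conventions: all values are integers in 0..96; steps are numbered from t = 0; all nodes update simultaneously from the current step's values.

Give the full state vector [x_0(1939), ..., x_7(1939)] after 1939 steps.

Simulating step by step:
t=0: [83, 37, 95, 48, 7, 18, 48, 19]
t=1: [57, 62, 64, 55, 50, 56, 55, 57]
t=2: [21, 18, 16, 22, 25, 21, 22, 21]
t=3: [62, 60, 59, 63, 64, 62, 63, 62]
t=4: [6, 7, 8, 5, 5, 6, 5, 6]
t=5: [18, 18, 19, 17, 17, 18, 17, 18]
t=6: [53, 53, 54, 52, 52, 53, 52, 53]
t=7: [33, 33, 33, 34, 34, 33, 34, 33]
t=8: [92, 92, 92, 91, 91, 92, 91, 92]
t=9: [83, 83, 83, 82, 82, 83, 82, 83]
t=10: [56, 56, 56, 55, 55, 56, 55, 56]
t=11: [24, 24, 24, 25, 25, 24, 25, 24]
t=12: [72, 72, 72, 73, 73, 72, 73, 72]
t=13: [24, 24, 24, 25, 25, 24, 25, 24]

Answer: [24, 24, 24, 25, 25, 24, 25, 24]
Key observation: The state at step 11, [24, 24, 24, 25, 25, 24, 25, 24], reappears at step 13: the system is in a cycle of period 2 from step 11 on.  Therefore the state at step 1939 equals the state at step 11 + ((1939 - 11) mod 2) = 11, which is [24, 24, 24, 25, 25, 24, 25, 24].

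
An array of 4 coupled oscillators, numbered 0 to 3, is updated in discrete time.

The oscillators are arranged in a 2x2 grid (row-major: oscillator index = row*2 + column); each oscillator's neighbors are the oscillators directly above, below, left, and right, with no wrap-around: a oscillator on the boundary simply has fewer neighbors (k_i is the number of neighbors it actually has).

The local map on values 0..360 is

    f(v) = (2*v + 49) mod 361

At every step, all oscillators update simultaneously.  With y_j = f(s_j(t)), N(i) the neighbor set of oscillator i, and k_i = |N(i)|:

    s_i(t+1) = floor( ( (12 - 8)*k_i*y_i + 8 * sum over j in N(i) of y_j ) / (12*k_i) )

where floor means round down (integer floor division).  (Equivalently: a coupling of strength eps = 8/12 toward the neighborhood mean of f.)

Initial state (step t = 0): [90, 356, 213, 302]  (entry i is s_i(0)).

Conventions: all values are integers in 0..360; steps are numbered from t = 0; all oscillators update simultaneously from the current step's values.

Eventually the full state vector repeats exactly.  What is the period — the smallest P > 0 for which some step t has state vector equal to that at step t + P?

Simulating step by step:
t=0: [90, 356, 213, 302]
t=1: [127, 186, 211, 148]
t=2: [157, 236, 252, 171]
t=3: [118, 64, 74, 127]
t=4: [219, 255, 261, 225]
t=5: [178, 154, 158, 182]
t=6: [135, 151, 33, 137]
t=7: [261, 331, 252, 263]
t=8: [250, 258, 205, 252]
t=9: [163, 194, 159, 164]
t=10: [32, 35, 12, 32]
t=11: [101, 115, 99, 101]
t=12: [259, 260, 249, 259]
t=13: [200, 206, 199, 200]
t=14: [91, 92, 87, 91]
t=15: [229, 231, 228, 229]
t=16: [146, 147, 145, 146]
t=17: [341, 341, 340, 341]
t=18: [8, 9, 8, 8]
t=19: [65, 65, 65, 65]
t=20: [179, 179, 179, 179]
t=21: [46, 46, 46, 46]
t=22: [141, 141, 141, 141]
t=23: [331, 331, 331, 331]
t=24: [350, 350, 350, 350]
t=25: [27, 27, 27, 27]
t=26: [103, 103, 103, 103]
t=27: [255, 255, 255, 255]
t=28: [198, 198, 198, 198]
t=29: [84, 84, 84, 84]
t=30: [217, 217, 217, 217]
t=31: [122, 122, 122, 122]
t=32: [293, 293, 293, 293]
t=33: [274, 274, 274, 274]
t=34: [236, 236, 236, 236]
t=35: [160, 160, 160, 160]
t=36: [8, 8, 8, 8]
t=37: [65, 65, 65, 65]

Answer: 18
Key observation: The state at step 19, [65, 65, 65, 65], reappears at step 37 — and no state repeats earlier — so the cycle the system enters has period 18.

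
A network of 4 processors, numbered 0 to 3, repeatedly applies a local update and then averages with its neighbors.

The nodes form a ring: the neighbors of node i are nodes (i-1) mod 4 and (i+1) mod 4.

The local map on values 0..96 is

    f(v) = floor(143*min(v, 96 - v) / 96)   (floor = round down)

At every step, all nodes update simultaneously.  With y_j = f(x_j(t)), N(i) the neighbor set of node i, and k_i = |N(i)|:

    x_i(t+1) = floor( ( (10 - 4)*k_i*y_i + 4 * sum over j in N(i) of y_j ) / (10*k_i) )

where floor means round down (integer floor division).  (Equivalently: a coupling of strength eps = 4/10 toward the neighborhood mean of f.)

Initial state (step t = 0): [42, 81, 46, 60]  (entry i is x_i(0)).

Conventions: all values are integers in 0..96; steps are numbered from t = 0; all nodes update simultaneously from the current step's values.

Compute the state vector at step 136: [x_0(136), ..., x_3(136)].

Answer: [41, 41, 41, 41]
Key observation: The state at step 17, [61, 61, 61, 61], reappears at step 23: the system is in a cycle of period 6 from step 17 on.  Therefore the state at step 136 equals the state at step 17 + ((136 - 17) mod 6) = 22, which is [41, 41, 41, 41].

Derivation:
t=0: [42, 81, 46, 60]
t=1: [52, 39, 55, 57]
t=2: [62, 60, 59, 60]
t=3: [51, 52, 54, 52]
t=4: [66, 64, 63, 64]
t=5: [45, 46, 48, 46]
t=6: [67, 68, 69, 68]
t=7: [42, 41, 40, 41]
t=8: [61, 60, 59, 60]
t=9: [52, 53, 54, 53]
t=10: [64, 63, 62, 63]
t=11: [47, 48, 49, 48]
t=12: [70, 70, 70, 70]
t=13: [38, 38, 38, 38]
t=14: [56, 56, 56, 56]
t=15: [59, 59, 59, 59]
t=16: [55, 55, 55, 55]
t=17: [61, 61, 61, 61]
t=18: [52, 52, 52, 52]
t=19: [65, 65, 65, 65]
t=20: [46, 46, 46, 46]
t=21: [68, 68, 68, 68]
t=22: [41, 41, 41, 41]
t=23: [61, 61, 61, 61]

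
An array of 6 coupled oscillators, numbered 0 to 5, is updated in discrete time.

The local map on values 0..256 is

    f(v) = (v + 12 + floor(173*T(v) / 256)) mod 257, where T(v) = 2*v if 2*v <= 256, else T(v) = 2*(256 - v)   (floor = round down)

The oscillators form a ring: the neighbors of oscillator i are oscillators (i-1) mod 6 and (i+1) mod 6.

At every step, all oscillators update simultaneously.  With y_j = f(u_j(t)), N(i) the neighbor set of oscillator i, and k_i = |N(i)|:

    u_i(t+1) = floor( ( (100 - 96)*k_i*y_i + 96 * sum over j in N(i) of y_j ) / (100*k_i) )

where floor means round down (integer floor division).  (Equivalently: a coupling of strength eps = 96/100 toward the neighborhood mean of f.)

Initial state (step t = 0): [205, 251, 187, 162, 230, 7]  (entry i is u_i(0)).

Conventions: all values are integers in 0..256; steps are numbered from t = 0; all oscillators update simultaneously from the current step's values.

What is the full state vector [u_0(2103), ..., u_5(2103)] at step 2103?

Answer: [29, 29, 29, 29, 29, 29]
Key observation: The state at step 13, [82, 82, 82, 82, 82, 82], reappears at step 19: the system is in a cycle of period 6 from step 13 on.  Therefore the state at step 2103 equals the state at step 13 + ((2103 - 13) mod 6) = 15, which is [29, 29, 29, 29, 29, 29].

Derivation:
t=0: [205, 251, 187, 162, 230, 7]
t=1: [20, 30, 28, 28, 35, 24]
t=2: [74, 68, 79, 85, 73, 76]
t=3: [180, 190, 191, 190, 199, 184]
t=4: [35, 34, 33, 32, 34, 34]
t=5: [91, 91, 89, 89, 89, 92]
t=6: [226, 223, 222, 221, 224, 223]
t=7: [21, 21, 22, 22, 22, 21]
t=8: [61, 61, 62, 63, 62, 61]
t=9: [155, 155, 157, 157, 157, 155]
t=10: [46, 45, 45, 45, 45, 45]
t=11: [117, 118, 117, 117, 117, 118]
t=12: [31, 30, 30, 30, 30, 30]
t=13: [82, 82, 82, 82, 82, 82]
t=14: [204, 204, 204, 204, 204, 204]
t=15: [29, 29, 29, 29, 29, 29]
t=16: [80, 80, 80, 80, 80, 80]
t=17: [200, 200, 200, 200, 200, 200]
t=18: [30, 30, 30, 30, 30, 30]
t=19: [82, 82, 82, 82, 82, 82]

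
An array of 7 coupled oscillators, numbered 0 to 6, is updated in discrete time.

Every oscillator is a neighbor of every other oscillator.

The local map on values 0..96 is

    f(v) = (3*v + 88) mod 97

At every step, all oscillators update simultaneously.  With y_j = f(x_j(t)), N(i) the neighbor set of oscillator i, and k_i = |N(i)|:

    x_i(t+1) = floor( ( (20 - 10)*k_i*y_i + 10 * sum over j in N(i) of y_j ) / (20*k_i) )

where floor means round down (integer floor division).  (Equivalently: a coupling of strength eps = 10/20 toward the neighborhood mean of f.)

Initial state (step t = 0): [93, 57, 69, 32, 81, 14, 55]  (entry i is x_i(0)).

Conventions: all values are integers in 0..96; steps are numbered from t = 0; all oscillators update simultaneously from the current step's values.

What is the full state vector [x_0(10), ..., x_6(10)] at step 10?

Simulating step by step:
t=0: [93, 57, 69, 32, 81, 14, 55]
t=1: [62, 57, 32, 66, 47, 44, 54]
t=2: [70, 63, 73, 75, 51, 47, 60]
t=3: [26, 58, 30, 32, 43, 38, 54]
t=4: [61, 61, 66, 68, 42, 36, 56]
t=5: [59, 59, 65, 28, 35, 28, 53]
t=6: [73, 73, 81, 75, 84, 75, 66]
t=7: [28, 28, 38, 30, 41, 30, 59]
t=8: [65, 65, 37, 67, 41, 67, 63]
t=9: [76, 76, 41, 79, 46, 79, 74]
t=10: [25, 25, 22, 29, 28, 29, 23]

Answer: [25, 25, 22, 29, 28, 29, 23]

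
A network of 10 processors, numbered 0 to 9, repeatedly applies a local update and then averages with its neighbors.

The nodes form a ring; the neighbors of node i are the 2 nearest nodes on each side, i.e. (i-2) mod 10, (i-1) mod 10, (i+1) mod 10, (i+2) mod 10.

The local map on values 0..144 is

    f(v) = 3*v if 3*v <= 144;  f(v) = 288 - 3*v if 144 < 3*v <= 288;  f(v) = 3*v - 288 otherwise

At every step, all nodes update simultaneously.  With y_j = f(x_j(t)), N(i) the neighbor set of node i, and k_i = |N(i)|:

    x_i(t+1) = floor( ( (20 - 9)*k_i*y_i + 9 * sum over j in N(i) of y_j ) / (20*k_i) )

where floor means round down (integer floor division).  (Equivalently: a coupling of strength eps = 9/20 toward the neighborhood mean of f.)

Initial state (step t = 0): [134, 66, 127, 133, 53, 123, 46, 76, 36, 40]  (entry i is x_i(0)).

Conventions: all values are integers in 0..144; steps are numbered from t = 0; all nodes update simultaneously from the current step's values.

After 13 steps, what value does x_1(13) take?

Simulating step by step:
t=0: [134, 66, 127, 133, 53, 123, 46, 76, 36, 40]
t=1: [108, 98, 101, 105, 118, 93, 118, 83, 108, 107]
t=2: [29, 15, 23, 25, 49, 27, 53, 37, 39, 31]
t=3: [84, 61, 77, 79, 117, 95, 121, 108, 111, 91]
t=4: [44, 75, 60, 53, 55, 26, 57, 35, 42, 33]
t=5: [117, 87, 109, 112, 116, 96, 112, 105, 120, 102]
t=6: [52, 33, 43, 40, 48, 20, 44, 30, 57, 31]
t=7: [121, 107, 126, 114, 128, 87, 118, 94, 114, 100]
t=8: [62, 44, 78, 57, 79, 39, 56, 21, 47, 25]
t=9: [101, 111, 74, 104, 73, 103, 107, 85, 118, 90]
t=10: [30, 38, 53, 35, 54, 29, 39, 33, 47, 27]
t=11: [101, 108, 119, 109, 118, 98, 115, 102, 121, 94]
t=12: [29, 34, 55, 41, 55, 23, 49, 26, 52, 19]
t=13: [94, 99, 116, 114, 118, 90, 122, 87, 113, 76]

Answer: x_1(13) = 99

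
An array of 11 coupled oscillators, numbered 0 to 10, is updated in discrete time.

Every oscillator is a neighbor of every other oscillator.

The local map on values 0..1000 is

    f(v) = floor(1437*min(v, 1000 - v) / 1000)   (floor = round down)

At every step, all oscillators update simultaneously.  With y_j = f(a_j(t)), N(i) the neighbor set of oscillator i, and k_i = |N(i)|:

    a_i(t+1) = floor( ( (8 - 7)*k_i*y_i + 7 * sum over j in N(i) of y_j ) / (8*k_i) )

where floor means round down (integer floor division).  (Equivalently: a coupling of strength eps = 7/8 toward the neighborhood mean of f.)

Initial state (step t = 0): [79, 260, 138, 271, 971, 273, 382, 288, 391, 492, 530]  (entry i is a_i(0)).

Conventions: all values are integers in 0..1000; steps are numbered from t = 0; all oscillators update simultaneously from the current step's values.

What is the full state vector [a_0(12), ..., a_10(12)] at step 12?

Simulating step by step:
t=0: [79, 260, 138, 271, 971, 273, 382, 288, 391, 492, 530]
t=1: [390, 399, 393, 400, 387, 400, 406, 401, 406, 412, 411]
t=2: [574, 574, 574, 574, 574, 574, 575, 575, 575, 575, 575]
t=3: [611, 611, 611, 611, 611, 611, 611, 611, 611, 611, 611]
t=4: [558, 558, 558, 558, 558, 558, 558, 558, 558, 558, 558]
t=5: [635, 635, 635, 635, 635, 635, 635, 635, 635, 635, 635]
t=6: [524, 524, 524, 524, 524, 524, 524, 524, 524, 524, 524]
t=7: [684, 684, 684, 684, 684, 684, 684, 684, 684, 684, 684]
t=8: [454, 454, 454, 454, 454, 454, 454, 454, 454, 454, 454]
t=9: [652, 652, 652, 652, 652, 652, 652, 652, 652, 652, 652]
t=10: [500, 500, 500, 500, 500, 500, 500, 500, 500, 500, 500]
t=11: [718, 718, 718, 718, 718, 718, 718, 718, 718, 718, 718]
t=12: [405, 405, 405, 405, 405, 405, 405, 405, 405, 405, 405]

Answer: [405, 405, 405, 405, 405, 405, 405, 405, 405, 405, 405]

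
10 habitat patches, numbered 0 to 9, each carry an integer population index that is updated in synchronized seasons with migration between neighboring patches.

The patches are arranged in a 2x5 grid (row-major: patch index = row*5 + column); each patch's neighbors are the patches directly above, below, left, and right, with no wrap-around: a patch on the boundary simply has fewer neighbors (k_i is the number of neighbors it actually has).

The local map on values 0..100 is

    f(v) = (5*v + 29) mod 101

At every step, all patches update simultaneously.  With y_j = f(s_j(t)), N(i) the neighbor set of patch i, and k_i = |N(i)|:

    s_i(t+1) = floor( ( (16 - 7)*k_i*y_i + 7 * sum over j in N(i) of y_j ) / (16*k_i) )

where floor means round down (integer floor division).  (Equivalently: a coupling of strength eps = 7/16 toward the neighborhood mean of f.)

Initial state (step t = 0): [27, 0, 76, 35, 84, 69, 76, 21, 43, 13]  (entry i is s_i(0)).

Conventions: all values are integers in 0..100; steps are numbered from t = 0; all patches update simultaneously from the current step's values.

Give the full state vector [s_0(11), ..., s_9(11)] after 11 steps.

Answer: [27, 50, 61, 37, 39, 35, 48, 40, 55, 44]

Derivation:
t=0: [27, 0, 76, 35, 84, 69, 76, 21, 43, 13]
t=1: [57, 26, 12, 14, 46, 54, 22, 26, 42, 71]
t=2: [40, 52, 81, 82, 71, 65, 52, 56, 55, 66]
t=3: [45, 69, 35, 36, 65, 53, 69, 20, 14, 49]
t=4: [64, 58, 16, 26, 45, 78, 67, 40, 71, 73]
t=5: [32, 25, 19, 53, 61, 31, 42, 37, 71, 80]
t=6: [79, 51, 35, 71, 43, 74, 42, 27, 64, 38]
t=7: [50, 54, 34, 58, 45, 66, 55, 47, 49, 28]
t=8: [76, 80, 80, 41, 47, 48, 31, 59, 61, 65]
t=9: [22, 30, 25, 35, 53, 56, 63, 32, 32, 49]
t=10: [39, 63, 54, 35, 67, 20, 48, 76, 73, 79]
t=11: [27, 50, 61, 37, 39, 35, 48, 40, 55, 44]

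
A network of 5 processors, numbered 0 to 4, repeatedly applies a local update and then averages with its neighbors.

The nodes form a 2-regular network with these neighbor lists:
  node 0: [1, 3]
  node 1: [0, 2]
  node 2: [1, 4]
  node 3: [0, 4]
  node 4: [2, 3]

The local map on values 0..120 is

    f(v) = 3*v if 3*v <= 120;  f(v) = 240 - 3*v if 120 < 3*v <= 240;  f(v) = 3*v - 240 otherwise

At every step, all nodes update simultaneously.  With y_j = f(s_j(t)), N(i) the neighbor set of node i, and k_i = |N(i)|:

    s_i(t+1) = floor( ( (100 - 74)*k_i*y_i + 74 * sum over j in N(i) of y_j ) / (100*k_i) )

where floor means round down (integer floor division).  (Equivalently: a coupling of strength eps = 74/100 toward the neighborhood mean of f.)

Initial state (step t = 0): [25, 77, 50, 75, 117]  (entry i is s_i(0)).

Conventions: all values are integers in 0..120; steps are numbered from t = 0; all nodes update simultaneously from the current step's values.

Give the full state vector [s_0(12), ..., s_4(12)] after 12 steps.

Simulating step by step:
t=0: [25, 77, 50, 75, 117]
t=1: [28, 63, 67, 72, 67]
t=2: [49, 58, 43, 51, 33]
t=3: [80, 92, 89, 93, 99]
t=4: [27, 19, 41, 31, 39]
t=5: [76, 88, 94, 97, 108]
t=6: [30, 26, 50, 48, 56]
t=7: [87, 86, 78, 84, 87]
t=8: [16, 14, 15, 18, 12]
t=9: [48, 45, 40, 45, 45]
t=10: [102, 107, 108, 101, 110]
t=11: [70, 76, 85, 74, 77]
t=12: [18, 19, 11, 19, 14]

Answer: [18, 19, 11, 19, 14]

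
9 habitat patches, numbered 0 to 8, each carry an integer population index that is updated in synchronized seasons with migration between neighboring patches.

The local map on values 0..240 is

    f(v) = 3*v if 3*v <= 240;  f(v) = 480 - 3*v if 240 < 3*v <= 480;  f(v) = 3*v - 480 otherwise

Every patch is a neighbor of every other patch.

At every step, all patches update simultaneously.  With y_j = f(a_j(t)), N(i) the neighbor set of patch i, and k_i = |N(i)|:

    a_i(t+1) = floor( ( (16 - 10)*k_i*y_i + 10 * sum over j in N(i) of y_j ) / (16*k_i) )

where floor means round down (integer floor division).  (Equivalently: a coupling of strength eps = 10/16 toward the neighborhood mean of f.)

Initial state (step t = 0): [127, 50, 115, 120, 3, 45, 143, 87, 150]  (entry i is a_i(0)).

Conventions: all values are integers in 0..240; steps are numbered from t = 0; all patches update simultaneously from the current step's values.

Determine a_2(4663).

Simulating step by step:
t=0: [127, 50, 115, 120, 3, 45, 143, 87, 150]
t=1: [103, 118, 114, 109, 76, 114, 89, 139, 82]
t=2: [165, 151, 155, 159, 182, 155, 177, 133, 183]
t=3: [31, 34, 31, 27, 46, 31, 41, 50, 47]
t=4: [106, 109, 106, 103, 120, 106, 115, 123, 121]
t=5: [149, 146, 149, 151, 136, 149, 141, 133, 135]
t=6: [45, 47, 45, 43, 56, 45, 52, 59, 57]
t=7: [145, 147, 145, 143, 155, 145, 151, 157, 156]
t=8: [35, 34, 35, 37, 26, 35, 30, 25, 26]
t=9: [97, 96, 97, 99, 89, 97, 93, 88, 89]
t=10: [195, 196, 195, 193, 202, 195, 199, 203, 202]
t=11: [110, 111, 110, 109, 117, 110, 114, 117, 117]
t=12: [144, 143, 144, 145, 137, 144, 140, 137, 137]
t=13: [53, 54, 53, 52, 60, 53, 57, 60, 60]
t=14: [164, 165, 164, 163, 171, 164, 168, 171, 171]
t=15: [17, 18, 17, 16, 24, 17, 21, 24, 24]
t=16: [56, 57, 56, 55, 63, 56, 60, 63, 63]
t=17: [173, 174, 173, 172, 180, 173, 177, 180, 180]
t=18: [44, 45, 44, 43, 51, 44, 48, 51, 51]
t=19: [137, 138, 137, 136, 144, 137, 141, 144, 144]
t=20: [63, 62, 63, 64, 56, 63, 59, 56, 56]
t=21: [183, 182, 183, 184, 176, 183, 179, 176, 176]
t=22: [63, 62, 63, 64, 56, 63, 59, 56, 56]

Answer: a_2(4663) = 183
Key observation: The state at step 20, [63, 62, 63, 64, 56, 63, 59, 56, 56], reappears at step 22: the system is in a cycle of period 2 from step 20 on.  Therefore the state at step 4663 equals the state at step 20 + ((4663 - 20) mod 2) = 21, which is [183, 182, 183, 184, 176, 183, 179, 176, 176].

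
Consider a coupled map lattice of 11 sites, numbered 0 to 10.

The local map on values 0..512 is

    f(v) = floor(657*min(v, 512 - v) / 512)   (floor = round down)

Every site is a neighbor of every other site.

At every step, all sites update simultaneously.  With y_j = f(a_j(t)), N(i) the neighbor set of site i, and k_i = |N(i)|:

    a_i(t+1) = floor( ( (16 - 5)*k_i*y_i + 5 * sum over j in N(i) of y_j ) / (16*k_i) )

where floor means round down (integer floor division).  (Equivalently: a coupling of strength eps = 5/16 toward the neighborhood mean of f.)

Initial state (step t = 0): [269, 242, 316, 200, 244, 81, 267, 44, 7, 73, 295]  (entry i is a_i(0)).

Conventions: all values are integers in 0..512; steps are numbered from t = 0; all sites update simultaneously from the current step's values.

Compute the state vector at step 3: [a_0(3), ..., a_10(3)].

Simulating step by step:
t=0: [269, 242, 316, 200, 244, 81, 267, 44, 7, 73, 295]
t=1: [275, 275, 236, 239, 277, 139, 277, 108, 76, 132, 254]
t=2: [284, 284, 283, 285, 282, 201, 282, 175, 148, 196, 298]
t=3: [283, 283, 284, 283, 285, 260, 285, 239, 216, 257, 272]

Answer: [283, 283, 284, 283, 285, 260, 285, 239, 216, 257, 272]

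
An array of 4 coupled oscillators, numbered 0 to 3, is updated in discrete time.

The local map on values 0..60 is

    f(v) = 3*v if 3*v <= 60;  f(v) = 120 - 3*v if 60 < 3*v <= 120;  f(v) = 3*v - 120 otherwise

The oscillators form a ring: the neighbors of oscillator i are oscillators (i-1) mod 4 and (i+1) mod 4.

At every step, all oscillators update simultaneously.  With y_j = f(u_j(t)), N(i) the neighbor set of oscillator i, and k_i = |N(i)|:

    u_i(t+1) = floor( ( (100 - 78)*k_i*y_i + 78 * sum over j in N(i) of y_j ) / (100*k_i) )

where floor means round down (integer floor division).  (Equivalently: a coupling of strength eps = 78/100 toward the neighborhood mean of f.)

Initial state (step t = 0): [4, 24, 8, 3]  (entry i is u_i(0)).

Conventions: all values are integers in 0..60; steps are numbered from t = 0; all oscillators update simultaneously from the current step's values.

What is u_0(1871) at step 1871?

Simulating step by step:
t=0: [4, 24, 8, 3]
t=1: [24, 24, 27, 16]
t=2: [48, 44, 46, 44]
t=3: [14, 19, 13, 19]
t=4: [53, 44, 53, 44]
t=5: [17, 33, 17, 33]
t=6: [27, 44, 27, 44]
t=7: [17, 33, 17, 33]

Answer: u_0(1871) = 17
Key observation: The state at step 5, [17, 33, 17, 33], reappears at step 7: the system is in a cycle of period 2 from step 5 on.  Therefore the state at step 1871 equals the state at step 5 + ((1871 - 5) mod 2) = 5, which is [17, 33, 17, 33].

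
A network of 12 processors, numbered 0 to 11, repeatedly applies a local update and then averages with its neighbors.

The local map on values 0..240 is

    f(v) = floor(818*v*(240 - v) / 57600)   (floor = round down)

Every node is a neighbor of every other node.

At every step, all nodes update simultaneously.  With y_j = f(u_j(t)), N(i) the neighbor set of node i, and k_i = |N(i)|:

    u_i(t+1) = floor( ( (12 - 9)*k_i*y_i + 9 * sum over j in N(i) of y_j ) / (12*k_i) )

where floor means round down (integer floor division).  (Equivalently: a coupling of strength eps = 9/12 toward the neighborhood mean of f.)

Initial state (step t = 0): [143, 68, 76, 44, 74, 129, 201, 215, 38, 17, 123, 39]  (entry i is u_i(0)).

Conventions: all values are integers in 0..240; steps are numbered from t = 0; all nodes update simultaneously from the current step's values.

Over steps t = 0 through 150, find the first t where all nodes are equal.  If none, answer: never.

Simulating step by step:
t=0: [143, 68, 76, 44, 74, 129, 201, 215, 38, 17, 123, 39]  (not all equal)
t=1: [151, 146, 148, 138, 147, 152, 136, 129, 135, 125, 153, 136]  (not all equal)
t=2: [195, 195, 195, 196, 195, 195, 197, 197, 197, 197, 195, 197]  (not all equal)
t=3: [122, 122, 122, 122, 122, 122, 121, 121, 121, 121, 122, 121]  (not all equal)
t=4: [204, 204, 204, 204, 204, 204, 204, 204, 204, 204, 204, 204]  (all equal)

Answer: 4
Key observation: Synchronization is absorbing here: once all nodes are equal they stay equal, and step 4 is the first all-equal step.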